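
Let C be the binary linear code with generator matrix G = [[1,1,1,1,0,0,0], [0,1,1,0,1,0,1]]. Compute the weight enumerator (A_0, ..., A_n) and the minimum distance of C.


Weight distribution: A_0 = 1, A_4 = 3. Minimum distance d = 4.

Enumerate all 2^2 = 4 messages m ∈ F_2^2.
For each, compute codeword c = mG in F_2^7, then tally its weight.
  m = 00 → c = 0000000, weight = 0.
  m = 10 → c = 1111000, weight = 4.
  m = 01 → c = 0110101, weight = 4.
  m = 11 → c = 1001101, weight = 4.
Tally weights:
  weight 0: 1 codewords.
  weight 4: 3 codewords.
Minimum distance d = smallest w > 0 with A_w > 0 = 4.
Sanity: Σ A_w = 4 = 2^2 = 4 ✓.


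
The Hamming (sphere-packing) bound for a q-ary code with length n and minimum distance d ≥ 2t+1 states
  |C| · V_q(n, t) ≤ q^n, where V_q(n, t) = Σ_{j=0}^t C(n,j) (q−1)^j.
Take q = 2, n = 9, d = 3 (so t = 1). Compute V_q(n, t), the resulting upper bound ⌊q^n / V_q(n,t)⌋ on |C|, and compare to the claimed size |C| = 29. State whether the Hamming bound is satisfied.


V_q(n, t) = 10, q^n = 512, Hamming bound = 51, |C| = 29 ≤ bound (satisfied).

Step 1: Compute V_q(n, t) = Σ_{j=0}^1 C(n, j) (q−1)^j.
  j = 0: C(9,0)·(1)^0 = 1·1 = 1.
  j = 1: C(9,1)·(1)^1 = 9·1 = 9.
  V_q(n, t) = 1 + 9 = 10.
Step 2: q^n = 2^9 = 512.
Step 3: Hamming bound ⌊q^n / V_q(n,t)⌋ = ⌊512/10⌋ = 51.
Step 4: Compare |C| = 29 to 51: satisfied.
The claimed |C| lies below the Hamming bound.


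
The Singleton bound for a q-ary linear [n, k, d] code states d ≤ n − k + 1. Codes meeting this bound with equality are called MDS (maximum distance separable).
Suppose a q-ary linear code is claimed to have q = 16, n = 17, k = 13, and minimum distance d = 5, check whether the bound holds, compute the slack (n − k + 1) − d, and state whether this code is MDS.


Singleton RHS = n − k + 1 = 5, slack = 0, bound satisfied, MDS.

Singleton bound: d ≤ n − k + 1.
Here n = 17, k = 13, so n − k + 1 = 5.
Given d = 5, check d ≤ 5: YES.
Slack = (n − k + 1) − d = 0.
The code is MDS (slack = 0).
Description: the claimed parameters are [17, 13, 5]_16; such a code would be MDS (meets Singleton bound).


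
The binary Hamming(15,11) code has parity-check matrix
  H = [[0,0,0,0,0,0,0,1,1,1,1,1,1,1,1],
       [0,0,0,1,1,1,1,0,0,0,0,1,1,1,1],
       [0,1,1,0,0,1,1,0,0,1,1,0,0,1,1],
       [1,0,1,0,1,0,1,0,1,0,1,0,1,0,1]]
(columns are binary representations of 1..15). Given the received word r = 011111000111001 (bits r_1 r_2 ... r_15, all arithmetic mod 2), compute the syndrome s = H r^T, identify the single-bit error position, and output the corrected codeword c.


s = (0, 1, 0, 0)^T, error position = 4, corrected codeword c = 011011000111001

Compute s = H r^T mod 2 one row at a time:
  s_1 = 0 + 0 + 1 + 1 + 1 + 0 + 0 + 1 = 4 ≡ 0 (mod 2).
  s_2 = 1 + 1 + 1 + 0 + 1 + 0 + 0 + 1 = 5 ≡ 1 (mod 2).
  s_3 = 1 + 1 + 1 + 0 + 1 + 1 + 0 + 1 = 6 ≡ 0 (mod 2).
  s_4 = 0 + 1 + 1 + 0 + 0 + 1 + 0 + 1 = 4 ≡ 0 (mod 2).
s = (0, 1, 0, 0)^T — this equals column 4 of H (binary 0100), so error is at position 4.
Correct: flip bit 4 of r = 011111000111001 to get c = 011011000111001.


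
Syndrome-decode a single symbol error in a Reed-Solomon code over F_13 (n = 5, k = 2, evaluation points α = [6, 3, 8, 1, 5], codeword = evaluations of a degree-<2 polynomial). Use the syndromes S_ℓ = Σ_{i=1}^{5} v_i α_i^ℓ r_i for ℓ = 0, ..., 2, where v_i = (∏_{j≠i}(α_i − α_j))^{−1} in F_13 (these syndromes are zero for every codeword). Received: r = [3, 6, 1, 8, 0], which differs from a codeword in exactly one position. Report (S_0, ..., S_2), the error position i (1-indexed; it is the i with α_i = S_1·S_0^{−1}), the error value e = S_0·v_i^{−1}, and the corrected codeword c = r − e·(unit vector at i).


S = (2, 10, 11), error at position 5, error magnitude e = 9, c = [3, 6, 1, 8, 4].

Step 1: column multipliers v_i = (∏_{j≠i}(α_i − α_j))^{−1} mod 13.
  i = 1 (α = 6): (6−3)(6−8)(6−1)(6−5) = 3·(−2)·5·1 = −30 ≡ 9, so v_1 = 9^{−1} = 3 (mod 13).
  i = 2 (α = 3): (3−6)(3−8)(3−1)(3−5) = (−3)·(−5)·2·(−2) = −60 ≡ 5, so v_2 = 5^{−1} = 8 (mod 13).
  i = 3 (α = 8): (8−6)(8−3)(8−1)(8−5) = 2·5·7·3 = 210 ≡ 2, so v_3 = 2^{−1} = 7 (mod 13).
  i = 4 (α = 1): (1−6)(1−3)(1−8)(1−5) = (−5)·(−2)·(−7)·(−4) = 280 ≡ 7, so v_4 = 7^{−1} = 2 (mod 13).
  i = 5 (α = 5): (5−6)(5−3)(5−8)(5−1) = (−1)·2·(−3)·4 = 24 ≡ 11, so v_5 = 11^{−1} = 6 (mod 13).
  v = [3, 8, 7, 2, 6].
Step 2: syndromes of r = [3, 6, 1, 8, 0] (all sums mod 13).
  S_0 = Σ v_i r_i = 3·3 + 8·6 + 7·1 + 2·8 + 6·0 = 80 ≡ 2.
  S_1 = Σ v_i α_i r_i = 3·6·3 + 8·3·6 + 7·8·1 + 2·1·8 + 6·5·0 = 270 ≡ 10.
  α_i^2 mod 13 = [10, 9, 12, 1, 12].
  S_2 = Σ v_i α_i^2 r_i = 3·10·3 + 8·9·6 + 7·12·1 + 2·1·8 + 6·12·0 = 622 ≡ 11.
  S = (2, 10, 11) ≠ 0, so r is not a codeword (an error is present).
Step 3: locate the error. For a single error e at position i, S_ℓ = v_i·e·α_i^ℓ, so α_err = S_1/S_0.
  S_0^{−1} = 2^{−1} = 7 (mod 13), so α_err = 10·7 = 70 ≡ 5 = α_5. Error position i = 5.
  Consistency check: S_2/S_1 = 11·4 = 44 ≡ 5 = α_err ✓ (single-error assumption holds).
Step 4: error magnitude e = S_0/v_5 = S_0·∏_{j≠5}(α_5 − α_j) = 2·11 = 22 ≡ 9 (mod 13).
Step 5: correct position 5: c_5 = r_5 − e = 0 − 9 ≡ 4 (mod 13). Hence c = [3, 6, 1, 8, 4].
  Check: interpolating c through the α_i gives m(x) = 9 + 12·x (degree < 2) with m(α_i) = c_i for every i, so c is indeed a codeword.


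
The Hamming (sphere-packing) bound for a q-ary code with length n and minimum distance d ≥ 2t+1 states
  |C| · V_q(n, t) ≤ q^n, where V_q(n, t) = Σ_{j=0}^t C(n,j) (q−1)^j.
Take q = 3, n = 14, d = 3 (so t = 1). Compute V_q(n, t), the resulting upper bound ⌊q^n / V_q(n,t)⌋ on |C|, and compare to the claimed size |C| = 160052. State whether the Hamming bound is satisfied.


V_q(n, t) = 29, q^n = 4782969, Hamming bound = 164929, |C| = 160052 ≤ bound (satisfied).

Step 1: Compute V_q(n, t) = Σ_{j=0}^1 C(n, j) (q−1)^j.
  j = 0: C(14,0)·(2)^0 = 1·1 = 1.
  j = 1: C(14,1)·(2)^1 = 14·2 = 28.
  V_q(n, t) = 1 + 28 = 29.
Step 2: q^n = 3^14 = 4782969.
Step 3: Hamming bound ⌊q^n / V_q(n,t)⌋ = ⌊4782969/29⌋ = 164929.
Step 4: Compare |C| = 160052 to 164929: satisfied.
The claimed |C| lies below the Hamming bound.


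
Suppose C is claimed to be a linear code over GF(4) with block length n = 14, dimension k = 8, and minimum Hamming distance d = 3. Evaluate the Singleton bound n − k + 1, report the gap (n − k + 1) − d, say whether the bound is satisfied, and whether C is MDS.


Singleton RHS = n − k + 1 = 7, slack = 4, bound satisfied, not MDS.

Singleton bound: d ≤ n − k + 1.
Here n = 14, k = 8, so n − k + 1 = 7.
Given d = 3, check d ≤ 7: YES.
Slack = (n − k + 1) − d = 4.
The code is NOT MDS (slack = 4 > 0).
Description: the claimed parameters are [14, 8, 3]_4; such a code would be non-MDS.


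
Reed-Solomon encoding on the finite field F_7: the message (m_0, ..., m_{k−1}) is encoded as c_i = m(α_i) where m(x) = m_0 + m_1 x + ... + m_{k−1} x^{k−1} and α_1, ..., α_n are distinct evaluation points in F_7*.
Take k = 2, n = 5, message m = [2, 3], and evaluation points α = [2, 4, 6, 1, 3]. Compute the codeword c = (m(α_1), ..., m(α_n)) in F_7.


c = [1, 0, 6, 5, 4]

Message polynomial: m(x) = 2 + 3·x (mod 7).
For each evaluation point α_i, compute m(α_i) mod 7:
  α_1 = 2: Horner steps 3 → 1, so m(2) = 1.
  α_2 = 4: Horner steps 3 → 0, so m(4) = 0.
  α_3 = 6: Horner steps 3 → 6, so m(6) = 6.
  α_4 = 1: Horner steps 3 → 5, so m(1) = 5.
  α_5 = 3: Horner steps 3 → 4, so m(3) = 4.
Codeword c = [1, 0, 6, 5, 4] ∈ F_7^5.


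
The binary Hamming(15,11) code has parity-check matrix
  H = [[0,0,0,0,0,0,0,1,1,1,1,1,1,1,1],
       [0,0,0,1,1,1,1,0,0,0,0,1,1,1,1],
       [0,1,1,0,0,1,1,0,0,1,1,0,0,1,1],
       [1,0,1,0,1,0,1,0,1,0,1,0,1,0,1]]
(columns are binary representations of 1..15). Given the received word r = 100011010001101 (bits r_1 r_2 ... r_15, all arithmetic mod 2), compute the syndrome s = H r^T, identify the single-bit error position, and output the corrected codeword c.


s = (0, 1, 0, 0)^T, error position = 4, corrected codeword c = 100111010001101

Compute s = H r^T mod 2 one row at a time:
  s_1 = 1 + 0 + 0 + 0 + 1 + 1 + 0 + 1 = 4 ≡ 0 (mod 2).
  s_2 = 0 + 1 + 1 + 0 + 1 + 1 + 0 + 1 = 5 ≡ 1 (mod 2).
  s_3 = 0 + 0 + 1 + 0 + 0 + 0 + 0 + 1 = 2 ≡ 0 (mod 2).
  s_4 = 1 + 0 + 1 + 0 + 0 + 0 + 1 + 1 = 4 ≡ 0 (mod 2).
s = (0, 1, 0, 0)^T — this equals column 4 of H (binary 0100), so error is at position 4.
Correct: flip bit 4 of r = 100011010001101 to get c = 100111010001101.


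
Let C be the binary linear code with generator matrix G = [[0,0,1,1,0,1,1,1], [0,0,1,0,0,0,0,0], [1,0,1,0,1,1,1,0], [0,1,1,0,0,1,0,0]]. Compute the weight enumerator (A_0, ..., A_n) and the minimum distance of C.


Weight distribution: A_0 = 1, A_1 = 1, A_2 = 1, A_3 = 1, A_4 = 5, A_5 = 5, A_6 = 1, A_7 = 1. Minimum distance d = 1.

Enumerate all 2^4 = 16 messages m ∈ F_2^4.
For each, compute codeword c = mG in F_2^8, then tally its weight.
  m = 0000 → c = 00000000, weight = 0.
  m = 1000 → c = 00110111, weight = 5.
  m = 0100 → c = 00100000, weight = 1.
  m = 1100 → c = 00010111, weight = 4.
  m = 0010 → c = 10101110, weight = 5.
  m = 1010 → c = 10011001, weight = 4.
  m = 0110 → c = 10001110, weight = 4.
  m = 1110 → c = 10111001, weight = 5.
  m = 0001 → c = 01100100, weight = 3.
  m = 1001 → c = 01010011, weight = 4.
  m = 0101 → c = 01000100, weight = 2.
  m = 1101 → c = 01110011, weight = 5.
  m = 0011 → c = 11001010, weight = 4.
  m = 1011 → c = 11111101, weight = 7.
  m = 0111 → c = 11101010, weight = 5.
  m = 1111 → c = 11011101, weight = 6.
Tally weights:
  weight 0: 1 codewords.
  weight 1: 1 codewords.
  weight 2: 1 codewords.
  weight 3: 1 codewords.
  weight 4: 5 codewords.
  weight 5: 5 codewords.
  weight 6: 1 codewords.
  weight 7: 1 codewords.
Minimum distance d = smallest w > 0 with A_w > 0 = 1.
Sanity: Σ A_w = 16 = 2^4 = 16 ✓.


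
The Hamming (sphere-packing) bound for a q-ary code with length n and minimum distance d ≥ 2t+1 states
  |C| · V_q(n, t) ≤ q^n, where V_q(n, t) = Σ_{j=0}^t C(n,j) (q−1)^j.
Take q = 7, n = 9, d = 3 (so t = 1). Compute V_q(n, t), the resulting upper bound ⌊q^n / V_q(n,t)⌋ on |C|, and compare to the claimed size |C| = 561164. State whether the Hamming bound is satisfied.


V_q(n, t) = 55, q^n = 40353607, Hamming bound = 733701, |C| = 561164 ≤ bound (satisfied).

Step 1: Compute V_q(n, t) = Σ_{j=0}^1 C(n, j) (q−1)^j.
  j = 0: C(9,0)·(6)^0 = 1·1 = 1.
  j = 1: C(9,1)·(6)^1 = 9·6 = 54.
  V_q(n, t) = 1 + 54 = 55.
Step 2: q^n = 7^9 = 40353607.
Step 3: Hamming bound ⌊q^n / V_q(n,t)⌋ = ⌊40353607/55⌋ = 733701.
Step 4: Compare |C| = 561164 to 733701: satisfied.
The claimed |C| lies below the Hamming bound.


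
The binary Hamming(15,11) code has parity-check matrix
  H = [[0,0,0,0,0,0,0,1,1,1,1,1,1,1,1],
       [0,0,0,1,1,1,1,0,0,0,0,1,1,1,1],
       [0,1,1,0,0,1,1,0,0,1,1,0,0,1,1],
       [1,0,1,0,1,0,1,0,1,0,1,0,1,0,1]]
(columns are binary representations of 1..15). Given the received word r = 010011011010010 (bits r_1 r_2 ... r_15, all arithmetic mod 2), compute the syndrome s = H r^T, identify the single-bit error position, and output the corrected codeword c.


s = (0, 1, 0, 1)^T, error position = 5, corrected codeword c = 010001011010010

Compute s = H r^T mod 2 one row at a time:
  s_1 = 1 + 1 + 0 + 1 + 0 + 0 + 1 + 0 = 4 ≡ 0 (mod 2).
  s_2 = 0 + 1 + 1 + 0 + 0 + 0 + 1 + 0 = 3 ≡ 1 (mod 2).
  s_3 = 1 + 0 + 1 + 0 + 0 + 1 + 1 + 0 = 4 ≡ 0 (mod 2).
  s_4 = 0 + 0 + 1 + 0 + 1 + 1 + 0 + 0 = 3 ≡ 1 (mod 2).
s = (0, 1, 0, 1)^T — this equals column 5 of H (binary 0101), so error is at position 5.
Correct: flip bit 5 of r = 010011011010010 to get c = 010001011010010.


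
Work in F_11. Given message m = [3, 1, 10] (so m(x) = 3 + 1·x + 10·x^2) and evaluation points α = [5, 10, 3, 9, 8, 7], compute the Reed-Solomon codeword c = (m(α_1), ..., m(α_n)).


c = [5, 1, 8, 8, 2, 5]

Message polynomial: m(x) = 3 + 1·x + 10·x^2 (mod 11).
For each evaluation point α_i, compute m(α_i) mod 11:
  α_1 = 5: Horner steps 10 → 7 → 5, so m(5) = 5.
  α_2 = 10: Horner steps 10 → 2 → 1, so m(10) = 1.
  α_3 = 3: Horner steps 10 → 9 → 8, so m(3) = 8.
  α_4 = 9: Horner steps 10 → 3 → 8, so m(9) = 8.
  α_5 = 8: Horner steps 10 → 4 → 2, so m(8) = 2.
  α_6 = 7: Horner steps 10 → 5 → 5, so m(7) = 5.
Codeword c = [5, 1, 8, 8, 2, 5] ∈ F_11^6.


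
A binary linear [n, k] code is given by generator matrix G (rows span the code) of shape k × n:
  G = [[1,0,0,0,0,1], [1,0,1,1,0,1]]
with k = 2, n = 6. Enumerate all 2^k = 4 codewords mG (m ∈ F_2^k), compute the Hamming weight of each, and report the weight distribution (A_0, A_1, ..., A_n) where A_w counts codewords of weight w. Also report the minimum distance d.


Weight distribution: A_0 = 1, A_2 = 2, A_4 = 1. Minimum distance d = 2.

Enumerate all 2^2 = 4 messages m ∈ F_2^2.
For each, compute codeword c = mG in F_2^6, then tally its weight.
  m = 00 → c = 000000, weight = 0.
  m = 10 → c = 100001, weight = 2.
  m = 01 → c = 101101, weight = 4.
  m = 11 → c = 001100, weight = 2.
Tally weights:
  weight 0: 1 codewords.
  weight 2: 2 codewords.
  weight 4: 1 codewords.
Minimum distance d = smallest w > 0 with A_w > 0 = 2.
Sanity: Σ A_w = 4 = 2^2 = 4 ✓.


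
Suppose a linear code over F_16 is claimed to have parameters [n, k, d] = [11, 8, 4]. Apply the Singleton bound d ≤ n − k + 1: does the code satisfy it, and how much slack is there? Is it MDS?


Singleton RHS = n − k + 1 = 4, slack = 0, bound satisfied, MDS.

Singleton bound: d ≤ n − k + 1.
Here n = 11, k = 8, so n − k + 1 = 4.
Given d = 4, check d ≤ 4: YES.
Slack = (n − k + 1) − d = 0.
The code is MDS (slack = 0).
Description: the claimed parameters are [11, 8, 4]_16; such a code would be MDS (meets Singleton bound).


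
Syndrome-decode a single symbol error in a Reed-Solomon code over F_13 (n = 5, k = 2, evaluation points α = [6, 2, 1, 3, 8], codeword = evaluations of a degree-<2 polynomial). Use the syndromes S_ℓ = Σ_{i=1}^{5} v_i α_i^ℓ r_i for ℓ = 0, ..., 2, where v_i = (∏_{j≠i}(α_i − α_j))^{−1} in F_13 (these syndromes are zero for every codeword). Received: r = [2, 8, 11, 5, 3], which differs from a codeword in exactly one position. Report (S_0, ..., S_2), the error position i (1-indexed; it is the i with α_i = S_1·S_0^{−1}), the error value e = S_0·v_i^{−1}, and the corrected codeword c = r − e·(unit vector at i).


S = (11, 1, 6), error at position 1, error magnitude e = 6, c = [9, 8, 11, 5, 3].

Step 1: column multipliers v_i = (∏_{j≠i}(α_i − α_j))^{−1} mod 13.
  i = 1 (α = 6): (6−2)(6−1)(6−3)(6−8) = 4·5·3·(−2) = −120 ≡ 10, so v_1 = 10^{−1} = 4 (mod 13).
  i = 2 (α = 2): (2−6)(2−1)(2−3)(2−8) = (−4)·1·(−1)·(−6) = −24 ≡ 2, so v_2 = 2^{−1} = 7 (mod 13).
  i = 3 (α = 1): (1−6)(1−2)(1−3)(1−8) = (−5)·(−1)·(−2)·(−7) = 70 ≡ 5, so v_3 = 5^{−1} = 8 (mod 13).
  i = 4 (α = 3): (3−6)(3−2)(3−1)(3−8) = (−3)·1·2·(−5) = 30 ≡ 4, so v_4 = 4^{−1} = 10 (mod 13).
  i = 5 (α = 8): (8−6)(8−2)(8−1)(8−3) = 2·6·7·5 = 420 ≡ 4, so v_5 = 4^{−1} = 10 (mod 13).
  v = [4, 7, 8, 10, 10].
Step 2: syndromes of r = [2, 8, 11, 5, 3] (all sums mod 13).
  S_0 = Σ v_i r_i = 4·2 + 7·8 + 8·11 + 10·5 + 10·3 = 232 ≡ 11.
  S_1 = Σ v_i α_i r_i = 4·6·2 + 7·2·8 + 8·1·11 + 10·3·5 + 10·8·3 = 638 ≡ 1.
  α_i^2 mod 13 = [10, 4, 1, 9, 12].
  S_2 = Σ v_i α_i^2 r_i = 4·10·2 + 7·4·8 + 8·1·11 + 10·9·5 + 10·12·3 = 1202 ≡ 6.
  S = (11, 1, 6) ≠ 0, so r is not a codeword (an error is present).
Step 3: locate the error. For a single error e at position i, S_ℓ = v_i·e·α_i^ℓ, so α_err = S_1/S_0.
  S_0^{−1} = 11^{−1} = 6 (mod 13), so α_err = 1·6 = 6 ≡ 6 = α_1. Error position i = 1.
  Consistency check: S_2/S_1 = 6·1 = 6 ≡ 6 = α_err ✓ (single-error assumption holds).
Step 4: error magnitude e = S_0/v_1 = S_0·∏_{j≠1}(α_1 − α_j) = 11·10 = 110 ≡ 6 (mod 13).
Step 5: correct position 1: c_1 = r_1 − e = 2 − 6 ≡ 9 (mod 13). Hence c = [9, 8, 11, 5, 3].
  Check: interpolating c through the α_i gives m(x) = 1 + 10·x (degree < 2) with m(α_i) = c_i for every i, so c is indeed a codeword.


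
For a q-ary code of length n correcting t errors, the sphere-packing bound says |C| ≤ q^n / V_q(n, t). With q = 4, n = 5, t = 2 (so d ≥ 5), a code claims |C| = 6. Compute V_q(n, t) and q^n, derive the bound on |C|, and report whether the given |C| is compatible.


V_q(n, t) = 106, q^n = 1024, Hamming bound = 9, |C| = 6 ≤ bound (satisfied).

Step 1: Compute V_q(n, t) = Σ_{j=0}^2 C(n, j) (q−1)^j.
  j = 0: C(5,0)·(3)^0 = 1·1 = 1.
  j = 1: C(5,1)·(3)^1 = 5·3 = 15.
  j = 2: C(5,2)·(3)^2 = 10·9 = 90.
  V_q(n, t) = 1 + 15 + 90 = 106.
Step 2: q^n = 4^5 = 1024.
Step 3: Hamming bound ⌊q^n / V_q(n,t)⌋ = ⌊1024/106⌋ = 9.
Step 4: Compare |C| = 6 to 9: satisfied.
The claimed |C| lies below the Hamming bound.


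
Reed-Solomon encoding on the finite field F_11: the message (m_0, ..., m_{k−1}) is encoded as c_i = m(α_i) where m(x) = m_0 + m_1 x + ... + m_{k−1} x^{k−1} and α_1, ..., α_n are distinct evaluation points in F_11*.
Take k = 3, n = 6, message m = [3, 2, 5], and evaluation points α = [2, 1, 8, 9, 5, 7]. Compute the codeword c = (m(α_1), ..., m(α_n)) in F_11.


c = [5, 10, 9, 8, 6, 9]

Message polynomial: m(x) = 3 + 2·x + 5·x^2 (mod 11).
For each evaluation point α_i, compute m(α_i) mod 11:
  α_1 = 2: Horner steps 5 → 1 → 5, so m(2) = 5.
  α_2 = 1: Horner steps 5 → 7 → 10, so m(1) = 10.
  α_3 = 8: Horner steps 5 → 9 → 9, so m(8) = 9.
  α_4 = 9: Horner steps 5 → 3 → 8, so m(9) = 8.
  α_5 = 5: Horner steps 5 → 5 → 6, so m(5) = 6.
  α_6 = 7: Horner steps 5 → 4 → 9, so m(7) = 9.
Codeword c = [5, 10, 9, 8, 6, 9] ∈ F_11^6.


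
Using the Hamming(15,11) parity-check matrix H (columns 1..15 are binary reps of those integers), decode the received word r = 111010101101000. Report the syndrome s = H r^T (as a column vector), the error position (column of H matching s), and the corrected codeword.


s = (1, 1, 0, 1)^T, error position = 13, corrected codeword c = 111010101101100

Compute s = H r^T mod 2 one row at a time:
  s_1 = 0 + 1 + 1 + 0 + 1 + 0 + 0 + 0 = 3 ≡ 1 (mod 2).
  s_2 = 0 + 1 + 0 + 1 + 1 + 0 + 0 + 0 = 3 ≡ 1 (mod 2).
  s_3 = 1 + 1 + 0 + 1 + 1 + 0 + 0 + 0 = 4 ≡ 0 (mod 2).
  s_4 = 1 + 1 + 1 + 1 + 1 + 0 + 0 + 0 = 5 ≡ 1 (mod 2).
s = (1, 1, 0, 1)^T — this equals column 13 of H (binary 1101), so error is at position 13.
Correct: flip bit 13 of r = 111010101101000 to get c = 111010101101100.


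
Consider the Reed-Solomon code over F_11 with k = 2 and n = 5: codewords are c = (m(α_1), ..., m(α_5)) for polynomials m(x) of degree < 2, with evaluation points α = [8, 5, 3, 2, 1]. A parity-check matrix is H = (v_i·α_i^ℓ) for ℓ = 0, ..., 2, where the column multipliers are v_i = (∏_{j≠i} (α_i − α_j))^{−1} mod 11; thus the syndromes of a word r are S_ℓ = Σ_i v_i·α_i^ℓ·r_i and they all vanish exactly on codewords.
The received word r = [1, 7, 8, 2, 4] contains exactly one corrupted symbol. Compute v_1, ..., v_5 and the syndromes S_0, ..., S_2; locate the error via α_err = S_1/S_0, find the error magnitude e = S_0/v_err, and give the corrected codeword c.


S = (7, 10, 8), error at position 3, error magnitude e = 8, c = [1, 7, 0, 2, 4].

Step 1: column multipliers v_i = (∏_{j≠i}(α_i − α_j))^{−1} mod 11.
  i = 1 (α = 8): (8−5)(8−3)(8−2)(8−1) = 3·5·6·7 = 630 ≡ 3, so v_1 = 3^{−1} = 4 (mod 11).
  i = 2 (α = 5): (5−8)(5−3)(5−2)(5−1) = (−3)·2·3·4 = −72 ≡ 5, so v_2 = 5^{−1} = 9 (mod 11).
  i = 3 (α = 3): (3−8)(3−5)(3−2)(3−1) = (−5)·(−2)·1·2 = 20 ≡ 9, so v_3 = 9^{−1} = 5 (mod 11).
  i = 4 (α = 2): (2−8)(2−5)(2−3)(2−1) = (−6)·(−3)·(−1)·1 = −18 ≡ 4, so v_4 = 4^{−1} = 3 (mod 11).
  i = 5 (α = 1): (1−8)(1−5)(1−3)(1−2) = (−7)·(−4)·(−2)·(−1) = 56 ≡ 1, so v_5 = 1^{−1} = 1 (mod 11).
  v = [4, 9, 5, 3, 1].
Step 2: syndromes of r = [1, 7, 8, 2, 4] (all sums mod 11).
  S_0 = Σ v_i r_i = 4·1 + 9·7 + 5·8 + 3·2 + 1·4 = 117 ≡ 7.
  S_1 = Σ v_i α_i r_i = 4·8·1 + 9·5·7 + 5·3·8 + 3·2·2 + 1·1·4 = 483 ≡ 10.
  α_i^2 mod 11 = [9, 3, 9, 4, 1].
  S_2 = Σ v_i α_i^2 r_i = 4·9·1 + 9·3·7 + 5·9·8 + 3·4·2 + 1·1·4 = 613 ≡ 8.
  S = (7, 10, 8) ≠ 0, so r is not a codeword (an error is present).
Step 3: locate the error. For a single error e at position i, S_ℓ = v_i·e·α_i^ℓ, so α_err = S_1/S_0.
  S_0^{−1} = 7^{−1} = 8 (mod 11), so α_err = 10·8 = 80 ≡ 3 = α_3. Error position i = 3.
  Consistency check: S_2/S_1 = 8·10 = 80 ≡ 3 = α_err ✓ (single-error assumption holds).
Step 4: error magnitude e = S_0/v_3 = S_0·∏_{j≠3}(α_3 − α_j) = 7·9 = 63 ≡ 8 (mod 11).
Step 5: correct position 3: c_3 = r_3 − e = 8 − 8 ≡ 0 (mod 11). Hence c = [1, 7, 0, 2, 4].
  Check: interpolating c through the α_i gives m(x) = 6 + 9·x (degree < 2) with m(α_i) = c_i for every i, so c is indeed a codeword.


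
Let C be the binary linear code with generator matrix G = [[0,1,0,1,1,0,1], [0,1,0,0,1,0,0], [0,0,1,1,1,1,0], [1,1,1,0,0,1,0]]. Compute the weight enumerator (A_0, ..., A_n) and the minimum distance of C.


Weight distribution: A_0 = 1, A_2 = 4, A_4 = 9, A_6 = 2. Minimum distance d = 2.

Enumerate all 2^4 = 16 messages m ∈ F_2^4.
For each, compute codeword c = mG in F_2^7, then tally its weight.
  m = 0000 → c = 0000000, weight = 0.
  m = 1000 → c = 0101101, weight = 4.
  m = 0100 → c = 0100100, weight = 2.
  m = 1100 → c = 0001001, weight = 2.
  m = 0010 → c = 0011110, weight = 4.
  m = 1010 → c = 0110011, weight = 4.
  m = 0110 → c = 0111010, weight = 4.
  m = 1110 → c = 0010111, weight = 4.
  m = 0001 → c = 1110010, weight = 4.
  m = 1001 → c = 1011111, weight = 6.
  m = 0101 → c = 1010110, weight = 4.
  m = 1101 → c = 1111011, weight = 6.
  m = 0011 → c = 1101100, weight = 4.
  m = 1011 → c = 1000001, weight = 2.
  m = 0111 → c = 1001000, weight = 2.
  m = 1111 → c = 1100101, weight = 4.
Tally weights:
  weight 0: 1 codewords.
  weight 2: 4 codewords.
  weight 4: 9 codewords.
  weight 6: 2 codewords.
Minimum distance d = smallest w > 0 with A_w > 0 = 2.
Sanity: Σ A_w = 16 = 2^4 = 16 ✓.


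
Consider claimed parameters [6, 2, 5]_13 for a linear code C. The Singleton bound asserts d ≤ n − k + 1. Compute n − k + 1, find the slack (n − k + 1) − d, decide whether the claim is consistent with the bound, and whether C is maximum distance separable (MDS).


Singleton RHS = n − k + 1 = 5, slack = 0, bound satisfied, MDS.

Singleton bound: d ≤ n − k + 1.
Here n = 6, k = 2, so n − k + 1 = 5.
Given d = 5, check d ≤ 5: YES.
Slack = (n − k + 1) − d = 0.
The code is MDS (slack = 0).
Description: the claimed parameters are [6, 2, 5]_13; such a code would be MDS (meets Singleton bound).


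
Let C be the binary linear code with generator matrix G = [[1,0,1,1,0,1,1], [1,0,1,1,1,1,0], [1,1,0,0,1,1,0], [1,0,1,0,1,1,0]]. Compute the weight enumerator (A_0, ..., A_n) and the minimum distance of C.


Weight distribution: A_0 = 1, A_1 = 1, A_2 = 2, A_3 = 2, A_4 = 5, A_5 = 5. Minimum distance d = 1.

Enumerate all 2^4 = 16 messages m ∈ F_2^4.
For each, compute codeword c = mG in F_2^7, then tally its weight.
  m = 0000 → c = 0000000, weight = 0.
  m = 1000 → c = 1011011, weight = 5.
  m = 0100 → c = 1011110, weight = 5.
  m = 1100 → c = 0000101, weight = 2.
  m = 0010 → c = 1100110, weight = 4.
  m = 1010 → c = 0111101, weight = 5.
  m = 0110 → c = 0111000, weight = 3.
  m = 1110 → c = 1100011, weight = 4.
  m = 0001 → c = 1010110, weight = 4.
  m = 1001 → c = 0001101, weight = 3.
  m = 0101 → c = 0001000, weight = 1.
  m = 1101 → c = 1010011, weight = 4.
  m = 0011 → c = 0110000, weight = 2.
  m = 1011 → c = 1101011, weight = 5.
  m = 0111 → c = 1101110, weight = 5.
  m = 1111 → c = 0110101, weight = 4.
Tally weights:
  weight 0: 1 codewords.
  weight 1: 1 codewords.
  weight 2: 2 codewords.
  weight 3: 2 codewords.
  weight 4: 5 codewords.
  weight 5: 5 codewords.
Minimum distance d = smallest w > 0 with A_w > 0 = 1.
Sanity: Σ A_w = 16 = 2^4 = 16 ✓.


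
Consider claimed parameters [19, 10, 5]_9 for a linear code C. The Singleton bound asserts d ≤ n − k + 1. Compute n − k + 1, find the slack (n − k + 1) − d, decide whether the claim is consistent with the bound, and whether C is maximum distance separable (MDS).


Singleton RHS = n − k + 1 = 10, slack = 5, bound satisfied, not MDS.

Singleton bound: d ≤ n − k + 1.
Here n = 19, k = 10, so n − k + 1 = 10.
Given d = 5, check d ≤ 10: YES.
Slack = (n − k + 1) − d = 5.
The code is NOT MDS (slack = 5 > 0).
Description: the claimed parameters are [19, 10, 5]_9; such a code would be non-MDS.


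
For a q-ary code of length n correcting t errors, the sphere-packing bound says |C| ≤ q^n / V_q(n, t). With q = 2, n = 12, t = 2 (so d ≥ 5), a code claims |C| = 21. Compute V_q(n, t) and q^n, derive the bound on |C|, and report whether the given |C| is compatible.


V_q(n, t) = 79, q^n = 4096, Hamming bound = 51, |C| = 21 ≤ bound (satisfied).

Step 1: Compute V_q(n, t) = Σ_{j=0}^2 C(n, j) (q−1)^j.
  j = 0: C(12,0)·(1)^0 = 1·1 = 1.
  j = 1: C(12,1)·(1)^1 = 12·1 = 12.
  j = 2: C(12,2)·(1)^2 = 66·1 = 66.
  V_q(n, t) = 1 + 12 + 66 = 79.
Step 2: q^n = 2^12 = 4096.
Step 3: Hamming bound ⌊q^n / V_q(n,t)⌋ = ⌊4096/79⌋ = 51.
Step 4: Compare |C| = 21 to 51: satisfied.
The claimed |C| lies below the Hamming bound.


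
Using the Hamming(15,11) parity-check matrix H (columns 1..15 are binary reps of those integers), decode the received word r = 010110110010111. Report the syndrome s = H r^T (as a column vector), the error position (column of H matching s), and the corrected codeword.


s = (1, 0, 1, 1)^T, error position = 11, corrected codeword c = 010110110000111

Compute s = H r^T mod 2 one row at a time:
  s_1 = 1 + 0 + 0 + 1 + 0 + 1 + 1 + 1 = 5 ≡ 1 (mod 2).
  s_2 = 1 + 1 + 0 + 1 + 0 + 1 + 1 + 1 = 6 ≡ 0 (mod 2).
  s_3 = 1 + 0 + 0 + 1 + 0 + 1 + 1 + 1 = 5 ≡ 1 (mod 2).
  s_4 = 0 + 0 + 1 + 1 + 0 + 1 + 1 + 1 = 5 ≡ 1 (mod 2).
s = (1, 0, 1, 1)^T — this equals column 11 of H (binary 1011), so error is at position 11.
Correct: flip bit 11 of r = 010110110010111 to get c = 010110110000111.


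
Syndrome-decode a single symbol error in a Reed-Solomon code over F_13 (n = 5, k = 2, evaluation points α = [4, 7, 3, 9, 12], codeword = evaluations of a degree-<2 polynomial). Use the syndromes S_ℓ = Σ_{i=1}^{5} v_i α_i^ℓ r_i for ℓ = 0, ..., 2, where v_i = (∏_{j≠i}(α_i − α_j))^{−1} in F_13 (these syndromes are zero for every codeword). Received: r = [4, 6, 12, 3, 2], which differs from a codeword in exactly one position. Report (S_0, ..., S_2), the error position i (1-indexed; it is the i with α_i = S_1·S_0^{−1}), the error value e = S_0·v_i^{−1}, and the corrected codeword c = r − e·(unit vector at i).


S = (10, 3, 10), error at position 5, error magnitude e = 10, c = [4, 6, 12, 3, 5].

Step 1: column multipliers v_i = (∏_{j≠i}(α_i − α_j))^{−1} mod 13.
  i = 1 (α = 4): (4−7)(4−3)(4−9)(4−12) = (−3)·1·(−5)·(−8) = −120 ≡ 10, so v_1 = 10^{−1} = 4 (mod 13).
  i = 2 (α = 7): (7−4)(7−3)(7−9)(7−12) = 3·4·(−2)·(−5) = 120 ≡ 3, so v_2 = 3^{−1} = 9 (mod 13).
  i = 3 (α = 3): (3−4)(3−7)(3−9)(3−12) = (−1)·(−4)·(−6)·(−9) = 216 ≡ 8, so v_3 = 8^{−1} = 5 (mod 13).
  i = 4 (α = 9): (9−4)(9−7)(9−3)(9−12) = 5·2·6·(−3) = −180 ≡ 2, so v_4 = 2^{−1} = 7 (mod 13).
  i = 5 (α = 12): (12−4)(12−7)(12−3)(12−9) = 8·5·9·3 = 1080 ≡ 1, so v_5 = 1^{−1} = 1 (mod 13).
  v = [4, 9, 5, 7, 1].
Step 2: syndromes of r = [4, 6, 12, 3, 2] (all sums mod 13).
  S_0 = Σ v_i r_i = 4·4 + 9·6 + 5·12 + 7·3 + 1·2 = 153 ≡ 10.
  S_1 = Σ v_i α_i r_i = 4·4·4 + 9·7·6 + 5·3·12 + 7·9·3 + 1·12·2 = 835 ≡ 3.
  α_i^2 mod 13 = [3, 10, 9, 3, 1].
  S_2 = Σ v_i α_i^2 r_i = 4·3·4 + 9·10·6 + 5·9·12 + 7·3·3 + 1·1·2 = 1193 ≡ 10.
  S = (10, 3, 10) ≠ 0, so r is not a codeword (an error is present).
Step 3: locate the error. For a single error e at position i, S_ℓ = v_i·e·α_i^ℓ, so α_err = S_1/S_0.
  S_0^{−1} = 10^{−1} = 4 (mod 13), so α_err = 3·4 = 12 ≡ 12 = α_5. Error position i = 5.
  Consistency check: S_2/S_1 = 10·9 = 90 ≡ 12 = α_err ✓ (single-error assumption holds).
Step 4: error magnitude e = S_0/v_5 = S_0·∏_{j≠5}(α_5 − α_j) = 10·1 = 10 ≡ 10 (mod 13).
Step 5: correct position 5: c_5 = r_5 − e = 2 − 10 ≡ 5 (mod 13). Hence c = [4, 6, 12, 3, 5].
  Check: interpolating c through the α_i gives m(x) = 10 + 5·x (degree < 2) with m(α_i) = c_i for every i, so c is indeed a codeword.


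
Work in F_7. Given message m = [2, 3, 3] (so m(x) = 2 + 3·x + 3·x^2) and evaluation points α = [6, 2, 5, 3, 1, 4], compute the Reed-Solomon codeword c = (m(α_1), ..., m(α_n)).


c = [2, 6, 1, 3, 1, 6]

Message polynomial: m(x) = 2 + 3·x + 3·x^2 (mod 7).
For each evaluation point α_i, compute m(α_i) mod 7:
  α_1 = 6: Horner steps 3 → 0 → 2, so m(6) = 2.
  α_2 = 2: Horner steps 3 → 2 → 6, so m(2) = 6.
  α_3 = 5: Horner steps 3 → 4 → 1, so m(5) = 1.
  α_4 = 3: Horner steps 3 → 5 → 3, so m(3) = 3.
  α_5 = 1: Horner steps 3 → 6 → 1, so m(1) = 1.
  α_6 = 4: Horner steps 3 → 1 → 6, so m(4) = 6.
Codeword c = [2, 6, 1, 3, 1, 6] ∈ F_7^6.


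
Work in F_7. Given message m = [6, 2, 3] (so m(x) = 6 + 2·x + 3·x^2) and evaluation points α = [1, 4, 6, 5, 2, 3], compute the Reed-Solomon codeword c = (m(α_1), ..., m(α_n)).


c = [4, 6, 0, 0, 1, 4]

Message polynomial: m(x) = 6 + 2·x + 3·x^2 (mod 7).
For each evaluation point α_i, compute m(α_i) mod 7:
  α_1 = 1: Horner steps 3 → 5 → 4, so m(1) = 4.
  α_2 = 4: Horner steps 3 → 0 → 6, so m(4) = 6.
  α_3 = 6: Horner steps 3 → 6 → 0, so m(6) = 0.
  α_4 = 5: Horner steps 3 → 3 → 0, so m(5) = 0.
  α_5 = 2: Horner steps 3 → 1 → 1, so m(2) = 1.
  α_6 = 3: Horner steps 3 → 4 → 4, so m(3) = 4.
Codeword c = [4, 6, 0, 0, 1, 4] ∈ F_7^6.


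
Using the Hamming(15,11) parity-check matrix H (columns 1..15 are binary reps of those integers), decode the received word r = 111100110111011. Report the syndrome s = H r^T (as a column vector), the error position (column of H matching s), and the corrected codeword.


s = (0, 1, 1, 1)^T, error position = 7, corrected codeword c = 111100010111011

Compute s = H r^T mod 2 one row at a time:
  s_1 = 1 + 0 + 1 + 1 + 1 + 0 + 1 + 1 = 6 ≡ 0 (mod 2).
  s_2 = 1 + 0 + 0 + 1 + 1 + 0 + 1 + 1 = 5 ≡ 1 (mod 2).
  s_3 = 1 + 1 + 0 + 1 + 1 + 1 + 1 + 1 = 7 ≡ 1 (mod 2).
  s_4 = 1 + 1 + 0 + 1 + 0 + 1 + 0 + 1 = 5 ≡ 1 (mod 2).
s = (0, 1, 1, 1)^T — this equals column 7 of H (binary 0111), so error is at position 7.
Correct: flip bit 7 of r = 111100110111011 to get c = 111100010111011.


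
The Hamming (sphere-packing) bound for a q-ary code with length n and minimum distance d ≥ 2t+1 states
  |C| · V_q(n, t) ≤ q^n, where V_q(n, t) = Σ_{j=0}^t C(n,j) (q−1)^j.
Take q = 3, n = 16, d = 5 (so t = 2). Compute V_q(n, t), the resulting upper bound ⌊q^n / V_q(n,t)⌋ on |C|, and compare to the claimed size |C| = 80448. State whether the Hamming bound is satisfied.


V_q(n, t) = 513, q^n = 43046721, Hamming bound = 83911, |C| = 80448 ≤ bound (satisfied).

Step 1: Compute V_q(n, t) = Σ_{j=0}^2 C(n, j) (q−1)^j.
  j = 0: C(16,0)·(2)^0 = 1·1 = 1.
  j = 1: C(16,1)·(2)^1 = 16·2 = 32.
  j = 2: C(16,2)·(2)^2 = 120·4 = 480.
  V_q(n, t) = 1 + 32 + 480 = 513.
Step 2: q^n = 3^16 = 43046721.
Step 3: Hamming bound ⌊q^n / V_q(n,t)⌋ = ⌊43046721/513⌋ = 83911.
Step 4: Compare |C| = 80448 to 83911: satisfied.
The claimed |C| lies below the Hamming bound.


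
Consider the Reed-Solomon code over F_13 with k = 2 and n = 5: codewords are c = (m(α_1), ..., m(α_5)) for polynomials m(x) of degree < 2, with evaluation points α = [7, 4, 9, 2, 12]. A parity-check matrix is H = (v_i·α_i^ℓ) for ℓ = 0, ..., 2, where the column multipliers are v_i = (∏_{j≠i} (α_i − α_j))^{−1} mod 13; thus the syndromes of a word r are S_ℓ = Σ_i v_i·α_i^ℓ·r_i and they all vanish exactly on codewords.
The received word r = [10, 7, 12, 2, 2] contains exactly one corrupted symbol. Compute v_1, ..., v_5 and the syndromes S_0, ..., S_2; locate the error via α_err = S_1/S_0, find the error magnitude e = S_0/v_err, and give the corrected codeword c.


S = (8, 3, 6), error at position 4, error magnitude e = 10, c = [10, 7, 12, 5, 2].

Step 1: column multipliers v_i = (∏_{j≠i}(α_i − α_j))^{−1} mod 13.
  i = 1 (α = 7): (7−4)(7−9)(7−2)(7−12) = 3·(−2)·5·(−5) = 150 ≡ 7, so v_1 = 7^{−1} = 2 (mod 13).
  i = 2 (α = 4): (4−7)(4−9)(4−2)(4−12) = (−3)·(−5)·2·(−8) = −240 ≡ 7, so v_2 = 7^{−1} = 2 (mod 13).
  i = 3 (α = 9): (9−7)(9−4)(9−2)(9−12) = 2·5·7·(−3) = −210 ≡ 11, so v_3 = 11^{−1} = 6 (mod 13).
  i = 4 (α = 2): (2−7)(2−4)(2−9)(2−12) = (−5)·(−2)·(−7)·(−10) = 700 ≡ 11, so v_4 = 11^{−1} = 6 (mod 13).
  i = 5 (α = 12): (12−7)(12−4)(12−9)(12−2) = 5·8·3·10 = 1200 ≡ 4, so v_5 = 4^{−1} = 10 (mod 13).
  v = [2, 2, 6, 6, 10].
Step 2: syndromes of r = [10, 7, 12, 2, 2] (all sums mod 13).
  S_0 = Σ v_i r_i = 2·10 + 2·7 + 6·12 + 6·2 + 10·2 = 138 ≡ 8.
  S_1 = Σ v_i α_i r_i = 2·7·10 + 2·4·7 + 6·9·12 + 6·2·2 + 10·12·2 = 1108 ≡ 3.
  α_i^2 mod 13 = [10, 3, 3, 4, 1].
  S_2 = Σ v_i α_i^2 r_i = 2·10·10 + 2·3·7 + 6·3·12 + 6·4·2 + 10·1·2 = 526 ≡ 6.
  S = (8, 3, 6) ≠ 0, so r is not a codeword (an error is present).
Step 3: locate the error. For a single error e at position i, S_ℓ = v_i·e·α_i^ℓ, so α_err = S_1/S_0.
  S_0^{−1} = 8^{−1} = 5 (mod 13), so α_err = 3·5 = 15 ≡ 2 = α_4. Error position i = 4.
  Consistency check: S_2/S_1 = 6·9 = 54 ≡ 2 = α_err ✓ (single-error assumption holds).
Step 4: error magnitude e = S_0/v_4 = S_0·∏_{j≠4}(α_4 − α_j) = 8·11 = 88 ≡ 10 (mod 13).
Step 5: correct position 4: c_4 = r_4 − e = 2 − 10 ≡ 5 (mod 13). Hence c = [10, 7, 12, 5, 2].
  Check: interpolating c through the α_i gives m(x) = 3 + 1·x (degree < 2) with m(α_i) = c_i for every i, so c is indeed a codeword.


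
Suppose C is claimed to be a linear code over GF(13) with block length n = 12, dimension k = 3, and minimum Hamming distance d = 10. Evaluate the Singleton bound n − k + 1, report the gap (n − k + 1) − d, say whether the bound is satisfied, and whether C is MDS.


Singleton RHS = n − k + 1 = 10, slack = 0, bound satisfied, MDS.

Singleton bound: d ≤ n − k + 1.
Here n = 12, k = 3, so n − k + 1 = 10.
Given d = 10, check d ≤ 10: YES.
Slack = (n − k + 1) − d = 0.
The code is MDS (slack = 0).
Description: the claimed parameters are [12, 3, 10]_13; such a code would be MDS (meets Singleton bound).


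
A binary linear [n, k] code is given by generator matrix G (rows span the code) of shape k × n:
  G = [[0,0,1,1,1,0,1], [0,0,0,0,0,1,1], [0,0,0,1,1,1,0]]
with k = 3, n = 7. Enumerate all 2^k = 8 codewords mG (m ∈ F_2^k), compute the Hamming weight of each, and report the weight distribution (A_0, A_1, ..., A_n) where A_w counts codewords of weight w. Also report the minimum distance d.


Weight distribution: A_0 = 1, A_1 = 1, A_2 = 1, A_3 = 3, A_4 = 2. Minimum distance d = 1.

Enumerate all 2^3 = 8 messages m ∈ F_2^3.
For each, compute codeword c = mG in F_2^7, then tally its weight.
  m = 000 → c = 0000000, weight = 0.
  m = 100 → c = 0011101, weight = 4.
  m = 010 → c = 0000011, weight = 2.
  m = 110 → c = 0011110, weight = 4.
  m = 001 → c = 0001110, weight = 3.
  m = 101 → c = 0010011, weight = 3.
  m = 011 → c = 0001101, weight = 3.
  m = 111 → c = 0010000, weight = 1.
Tally weights:
  weight 0: 1 codewords.
  weight 1: 1 codewords.
  weight 2: 1 codewords.
  weight 3: 3 codewords.
  weight 4: 2 codewords.
Minimum distance d = smallest w > 0 with A_w > 0 = 1.
Sanity: Σ A_w = 8 = 2^3 = 8 ✓.


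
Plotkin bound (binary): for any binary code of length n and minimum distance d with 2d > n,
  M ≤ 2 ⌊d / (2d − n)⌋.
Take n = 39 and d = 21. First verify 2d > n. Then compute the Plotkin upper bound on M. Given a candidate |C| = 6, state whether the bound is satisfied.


Plotkin bound M ≤ 14; given |C| = 6 ≤ bound (satisfied).

Check applicability: 2d = 42, n = 39.
2d − n = 3 > 0, so Plotkin applies.
Compute d/(2d−n) = 21/3 ≈ 7.0000.
⌊d/(2d−n)⌋ = 7.
Plotkin bound: M ≤ 2·7 = 14.
Given |C| = 6, check: satisfied.
This |C| is below the Plotkin bound.


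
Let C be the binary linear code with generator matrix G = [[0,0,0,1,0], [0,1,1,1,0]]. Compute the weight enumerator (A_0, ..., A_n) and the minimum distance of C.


Weight distribution: A_0 = 1, A_1 = 1, A_2 = 1, A_3 = 1. Minimum distance d = 1.

Enumerate all 2^2 = 4 messages m ∈ F_2^2.
For each, compute codeword c = mG in F_2^5, then tally its weight.
  m = 00 → c = 00000, weight = 0.
  m = 10 → c = 00010, weight = 1.
  m = 01 → c = 01110, weight = 3.
  m = 11 → c = 01100, weight = 2.
Tally weights:
  weight 0: 1 codewords.
  weight 1: 1 codewords.
  weight 2: 1 codewords.
  weight 3: 1 codewords.
Minimum distance d = smallest w > 0 with A_w > 0 = 1.
Sanity: Σ A_w = 4 = 2^2 = 4 ✓.


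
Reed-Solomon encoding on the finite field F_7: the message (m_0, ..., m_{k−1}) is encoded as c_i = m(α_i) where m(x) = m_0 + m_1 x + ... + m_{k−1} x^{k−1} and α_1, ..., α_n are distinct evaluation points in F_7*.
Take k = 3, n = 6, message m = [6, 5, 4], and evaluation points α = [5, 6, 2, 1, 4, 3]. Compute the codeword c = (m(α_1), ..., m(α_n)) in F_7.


c = [5, 5, 4, 1, 6, 1]

Message polynomial: m(x) = 6 + 5·x + 4·x^2 (mod 7).
For each evaluation point α_i, compute m(α_i) mod 7:
  α_1 = 5: Horner steps 4 → 4 → 5, so m(5) = 5.
  α_2 = 6: Horner steps 4 → 1 → 5, so m(6) = 5.
  α_3 = 2: Horner steps 4 → 6 → 4, so m(2) = 4.
  α_4 = 1: Horner steps 4 → 2 → 1, so m(1) = 1.
  α_5 = 4: Horner steps 4 → 0 → 6, so m(4) = 6.
  α_6 = 3: Horner steps 4 → 3 → 1, so m(3) = 1.
Codeword c = [5, 5, 4, 1, 6, 1] ∈ F_7^6.


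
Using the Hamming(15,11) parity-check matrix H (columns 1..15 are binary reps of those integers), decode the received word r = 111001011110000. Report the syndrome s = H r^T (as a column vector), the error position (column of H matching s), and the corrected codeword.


s = (0, 1, 1, 0)^T, error position = 6, corrected codeword c = 111000011110000

Compute s = H r^T mod 2 one row at a time:
  s_1 = 1 + 1 + 1 + 1 + 0 + 0 + 0 + 0 = 4 ≡ 0 (mod 2).
  s_2 = 0 + 0 + 1 + 0 + 0 + 0 + 0 + 0 = 1 ≡ 1 (mod 2).
  s_3 = 1 + 1 + 1 + 0 + 1 + 1 + 0 + 0 = 5 ≡ 1 (mod 2).
  s_4 = 1 + 1 + 0 + 0 + 1 + 1 + 0 + 0 = 4 ≡ 0 (mod 2).
s = (0, 1, 1, 0)^T — this equals column 6 of H (binary 0110), so error is at position 6.
Correct: flip bit 6 of r = 111001011110000 to get c = 111000011110000.


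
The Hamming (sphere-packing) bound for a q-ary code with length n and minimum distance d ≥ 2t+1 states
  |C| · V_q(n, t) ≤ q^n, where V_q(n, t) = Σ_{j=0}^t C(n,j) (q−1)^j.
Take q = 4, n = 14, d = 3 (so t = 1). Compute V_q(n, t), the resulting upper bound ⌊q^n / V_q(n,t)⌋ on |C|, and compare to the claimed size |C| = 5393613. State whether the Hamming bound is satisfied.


V_q(n, t) = 43, q^n = 268435456, Hamming bound = 6242685, |C| = 5393613 ≤ bound (satisfied).

Step 1: Compute V_q(n, t) = Σ_{j=0}^1 C(n, j) (q−1)^j.
  j = 0: C(14,0)·(3)^0 = 1·1 = 1.
  j = 1: C(14,1)·(3)^1 = 14·3 = 42.
  V_q(n, t) = 1 + 42 = 43.
Step 2: q^n = 4^14 = 268435456.
Step 3: Hamming bound ⌊q^n / V_q(n,t)⌋ = ⌊268435456/43⌋ = 6242685.
Step 4: Compare |C| = 5393613 to 6242685: satisfied.
The claimed |C| lies below the Hamming bound.
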